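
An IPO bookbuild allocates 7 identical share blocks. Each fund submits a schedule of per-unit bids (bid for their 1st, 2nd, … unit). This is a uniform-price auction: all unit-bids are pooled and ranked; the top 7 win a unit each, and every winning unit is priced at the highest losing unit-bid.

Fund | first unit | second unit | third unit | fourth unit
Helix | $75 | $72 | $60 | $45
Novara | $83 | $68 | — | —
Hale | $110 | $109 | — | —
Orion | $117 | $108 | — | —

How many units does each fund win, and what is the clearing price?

Hale 2, Helix 2, Novara 1, Orion 2; clearing price $68

All unit-bids, highest first — top 7: 117 (Orion-1), 110 (Hale-1), 109 (Hale-2), 108 (Orion-2), 83 (Novara-1), 75 (Helix-1), 72 (Helix-2)
The (k+1)-th unit-bid is $68.
Allocation: Hale 2, Helix 2, Novara 1, Orion 2.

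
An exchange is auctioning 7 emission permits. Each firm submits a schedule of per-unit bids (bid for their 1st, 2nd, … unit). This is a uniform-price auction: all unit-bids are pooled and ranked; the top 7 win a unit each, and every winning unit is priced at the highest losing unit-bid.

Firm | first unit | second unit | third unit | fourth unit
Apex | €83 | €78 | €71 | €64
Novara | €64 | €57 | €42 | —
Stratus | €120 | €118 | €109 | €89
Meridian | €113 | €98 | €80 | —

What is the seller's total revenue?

Total revenue: €560

Merging the schedules and taking the best 7: 120 (Stratus-1), 118 (Stratus-2), 113 (Meridian-1), 109 (Stratus-3), 98 (Meridian-2), 89 (Stratus-4), 83 (Apex-1)
Highest rejected unit-bid = €80.
Allocation: Apex 1, Meridian 2, Stratus 4. Every unit priced at €80.
Revenue = 7 × 80 = €560.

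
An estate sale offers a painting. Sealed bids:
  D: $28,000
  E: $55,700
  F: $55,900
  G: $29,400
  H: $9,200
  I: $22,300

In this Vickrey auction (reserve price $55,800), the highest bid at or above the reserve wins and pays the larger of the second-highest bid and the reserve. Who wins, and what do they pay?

F pays $55,800

Bids in order: 55,900 (F) > 55,700 (E) > 29,400 (G) > 28,000 (D) > 22,300 (I) > 9,200 (H)
Highest eligible bid: F at $55,900.
Second-highest bid $55,700 is below the reserve $55,800, so the reserve binds → payment $55,800.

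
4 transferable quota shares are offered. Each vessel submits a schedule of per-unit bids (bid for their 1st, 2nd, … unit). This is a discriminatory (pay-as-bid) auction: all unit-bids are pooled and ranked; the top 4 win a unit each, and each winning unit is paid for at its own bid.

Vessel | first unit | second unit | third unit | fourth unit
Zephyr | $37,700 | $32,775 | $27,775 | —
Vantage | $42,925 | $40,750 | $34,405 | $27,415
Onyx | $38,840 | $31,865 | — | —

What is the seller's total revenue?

Pooled unit-bids ranked (top 4): 42,925 (Vantage-1), 40,750 (Vantage-2), 38,840 (Onyx-1), 37,700 (Zephyr-1)
Next rejected bid: $34,405 (not a price — pay-as-bid).
Each winning unit pays its own bid.
Revenue = 42,925 + 40,750 + 38,840 + 37,700 = $160,215.

Total revenue: $160,215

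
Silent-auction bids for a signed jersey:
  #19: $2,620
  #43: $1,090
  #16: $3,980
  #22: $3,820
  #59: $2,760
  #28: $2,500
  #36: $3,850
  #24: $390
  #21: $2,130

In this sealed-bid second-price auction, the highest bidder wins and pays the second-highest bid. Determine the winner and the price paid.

Bids ranked: 3,980 (#16) > 3,850 (#36) > 3,820 (#22) > 2,760 (#59) > 2,620 (#19) > 2,500 (#28) > …
Second-price: #16 pays #36's bid of $3,850.

#16 pays $3,850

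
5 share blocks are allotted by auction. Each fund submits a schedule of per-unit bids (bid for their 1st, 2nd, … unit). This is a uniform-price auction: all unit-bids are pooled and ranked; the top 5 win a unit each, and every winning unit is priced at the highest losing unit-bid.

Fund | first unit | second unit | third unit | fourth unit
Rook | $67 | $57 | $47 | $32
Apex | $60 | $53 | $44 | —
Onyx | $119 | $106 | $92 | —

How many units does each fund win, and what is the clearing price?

Pooled unit-bids ranked (top 5): 119 (Onyx-1), 106 (Onyx-2), 92 (Onyx-3), 67 (Rook-1), 60 (Apex-1)
First bid not allocated: $57.
Allocation: Apex 1, Onyx 3, Rook 1.

Apex 1, Onyx 3, Rook 1; clearing price $57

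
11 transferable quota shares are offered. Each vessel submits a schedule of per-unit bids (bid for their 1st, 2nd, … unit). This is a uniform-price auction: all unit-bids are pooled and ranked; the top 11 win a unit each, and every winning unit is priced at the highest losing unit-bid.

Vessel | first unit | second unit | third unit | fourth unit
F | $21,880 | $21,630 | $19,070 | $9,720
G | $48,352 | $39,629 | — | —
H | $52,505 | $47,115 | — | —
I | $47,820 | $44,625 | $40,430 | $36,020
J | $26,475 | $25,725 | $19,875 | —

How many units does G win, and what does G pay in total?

G: 2 units, pays $43,260

All unit-bids, highest first — top 11: 52,505 (H-1), 48,352 (G-1), 47,820 (I-1), 47,115 (H-2), 44,625 (I-2), 40,430 (I-3), 39,629 (G-2), 36,020 (I-4), 26,475 (J-1), 25,725 (J-2), 21,880 (F-1)
Highest rejected unit-bid = $21,630.
G wins 2 unit(s) at $21,630 each.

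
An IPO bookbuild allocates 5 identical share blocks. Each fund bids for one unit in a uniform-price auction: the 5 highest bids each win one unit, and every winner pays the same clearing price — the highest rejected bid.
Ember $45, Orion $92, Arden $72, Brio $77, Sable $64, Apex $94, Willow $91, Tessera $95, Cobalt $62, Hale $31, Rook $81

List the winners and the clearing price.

Sorting: 95 (Tessera), 94 (Apex), 92 (Orion), 91 (Willow), 81 (Rook), 77 (Brio), 72 (Arden), …
The 5 highest are Tessera, Apex, Orion, Willow, Rook.
First losing bid is Brio's $77, which sets the uniform price.

Tessera, Apex, Orion, Willow, Rook; each pays $77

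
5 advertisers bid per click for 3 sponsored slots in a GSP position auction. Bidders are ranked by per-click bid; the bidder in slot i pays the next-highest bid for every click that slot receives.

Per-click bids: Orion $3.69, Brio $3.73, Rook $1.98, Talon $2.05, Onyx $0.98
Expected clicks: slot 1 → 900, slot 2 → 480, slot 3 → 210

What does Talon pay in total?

Talon pays $415.80

Ranked by bid: $3.73 (Brio) > $3.69 (Orion) > $2.05 (Talon) > $1.98 (Rook) > …
Talon holds slot 3 → pays next bid $1.98 × 210 clicks = $415.80.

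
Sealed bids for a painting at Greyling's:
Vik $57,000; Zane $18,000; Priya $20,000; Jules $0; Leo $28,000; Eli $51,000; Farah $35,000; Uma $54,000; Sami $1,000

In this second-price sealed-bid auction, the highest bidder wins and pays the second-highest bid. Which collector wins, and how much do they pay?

Vik pays $54,000

Sorting bids: 57,000 (Vik) > 54,000 (Uma) > 51,000 (Eli) > 35,000 (Farah) > 28,000 (Leo) > 20,000 (Priya) > …
Second-price: Vik pays Uma's bid of $54,000.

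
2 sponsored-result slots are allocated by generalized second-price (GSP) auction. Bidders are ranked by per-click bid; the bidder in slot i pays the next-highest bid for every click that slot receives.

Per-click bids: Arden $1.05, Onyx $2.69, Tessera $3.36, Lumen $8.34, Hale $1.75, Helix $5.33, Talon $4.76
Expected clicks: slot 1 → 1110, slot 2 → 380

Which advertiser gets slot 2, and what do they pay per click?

Ranked by bid: $8.34 (Lumen) > $5.33 (Helix) > $4.76 (Talon) > …
Slot 2 goes to the second-ranked bidder, Helix, who pays the next bid down: $4.76/click.

Helix; $4.76 per click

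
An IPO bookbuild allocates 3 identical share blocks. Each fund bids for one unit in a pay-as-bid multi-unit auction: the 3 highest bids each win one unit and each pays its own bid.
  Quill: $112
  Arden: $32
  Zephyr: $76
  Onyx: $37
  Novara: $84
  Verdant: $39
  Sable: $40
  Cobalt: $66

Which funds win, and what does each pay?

Quill $112, Novara $84, Zephyr $76

Sorting: 112 (Quill), 84 (Novara), 76 (Zephyr), 66 (Cobalt), 40 (Sable), …
The 3 highest are Quill, Novara, Zephyr.
Each winner pays its own bid: Quill $112, Novara $84, Zephyr $76.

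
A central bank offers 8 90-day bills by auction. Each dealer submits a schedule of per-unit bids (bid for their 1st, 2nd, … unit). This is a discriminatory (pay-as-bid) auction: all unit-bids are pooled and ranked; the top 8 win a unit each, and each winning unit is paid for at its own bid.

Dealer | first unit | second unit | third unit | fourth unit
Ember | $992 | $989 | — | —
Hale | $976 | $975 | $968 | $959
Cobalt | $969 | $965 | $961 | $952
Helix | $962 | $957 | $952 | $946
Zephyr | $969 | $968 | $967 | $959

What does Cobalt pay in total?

Merging the schedules and taking the best 8: 992 (Ember-1), 989 (Ember-2), 976 (Hale-1), 975 (Hale-2), 969 (Cobalt-1), 969 (Zephyr-1), 968 (Hale-3), 968 (Zephyr-2)
Next rejected bid: $967 (not a price — pay-as-bid).
Cobalt's winning unit-bids: 969 = $969.

Cobalt pays $969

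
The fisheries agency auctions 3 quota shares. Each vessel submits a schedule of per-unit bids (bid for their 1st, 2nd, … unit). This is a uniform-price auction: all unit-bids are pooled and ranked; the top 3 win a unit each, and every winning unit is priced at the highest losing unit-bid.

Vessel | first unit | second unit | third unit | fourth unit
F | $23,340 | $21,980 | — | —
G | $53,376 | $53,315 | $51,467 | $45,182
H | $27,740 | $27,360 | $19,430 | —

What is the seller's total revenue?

All unit-bids, highest first — top 3: 53,376 (G-1), 53,315 (G-2), 51,467 (G-3)
Highest rejected unit-bid = $45,182.
Allocation: G 3. Every unit priced at $45,182.
Revenue = 3 × 45,182 = $135,546.

Total revenue: $135,546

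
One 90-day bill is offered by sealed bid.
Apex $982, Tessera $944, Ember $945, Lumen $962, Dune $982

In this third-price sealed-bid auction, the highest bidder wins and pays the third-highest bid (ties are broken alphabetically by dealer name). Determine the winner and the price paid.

Third-price sealed-bid auction: the highest bidder wins and pays the third-highest bid.
Bids in order: 982 (Apex) > 982 (Dune) > 962 (Lumen) > 945 (Ember) > 944 (Tessera)
Tie at $982 → Apex wins by tie-break.
Apex wins; payment is bid #3 in the ranking = $962.

Apex pays $962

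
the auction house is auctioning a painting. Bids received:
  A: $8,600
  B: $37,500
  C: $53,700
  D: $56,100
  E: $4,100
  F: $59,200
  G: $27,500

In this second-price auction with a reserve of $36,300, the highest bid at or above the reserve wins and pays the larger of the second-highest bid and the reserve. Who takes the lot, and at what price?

Rule: the highest bid at or above the reserve wins and pays the larger of the second-highest bid and the reserve.
Sorting bids: 59,200 (F) > 56,100 (D) > 53,700 (C) > 37,500 (B) > 27,500 (G) > 8,600 (A) > …
Highest eligible bid: F at $59,200.
max(second-highest $56,100, reserve $36,300) = $56,100; the reserve does not bind.

F pays $56,100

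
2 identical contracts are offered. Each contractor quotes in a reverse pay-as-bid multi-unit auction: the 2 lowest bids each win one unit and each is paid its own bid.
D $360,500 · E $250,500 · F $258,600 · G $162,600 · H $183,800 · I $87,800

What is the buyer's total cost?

Total cost: $250,400

Ordering the bids: 87,800 (I), 162,600 (G), 183,800 (H), 250,500 (E), …
Lowest 2: I, G.
Total cost = 87,800 + 162,600 = $250,400.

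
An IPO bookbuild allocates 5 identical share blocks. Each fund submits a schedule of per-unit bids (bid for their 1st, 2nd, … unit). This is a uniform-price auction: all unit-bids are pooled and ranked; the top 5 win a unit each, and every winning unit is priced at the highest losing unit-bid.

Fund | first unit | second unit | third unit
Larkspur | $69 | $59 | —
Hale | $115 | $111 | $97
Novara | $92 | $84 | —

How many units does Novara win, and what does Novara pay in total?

Merging the schedules and taking the best 5: 115 (Hale-1), 111 (Hale-2), 97 (Hale-3), 92 (Novara-1), 84 (Novara-2)
The (k+1)-th unit-bid is $69.
Novara wins 2 unit(s) at $69 each.

Novara: 2 units, pays $138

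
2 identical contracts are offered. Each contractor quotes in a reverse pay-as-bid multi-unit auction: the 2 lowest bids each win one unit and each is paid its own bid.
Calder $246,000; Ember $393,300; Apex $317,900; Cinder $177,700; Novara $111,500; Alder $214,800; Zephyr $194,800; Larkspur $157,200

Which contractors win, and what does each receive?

Novara $111,500, Larkspur $157,200

Ordering the bids: 111,500 (Novara), 157,200 (Larkspur), 177,700 (Cinder), 194,800 (Zephyr), …
Lowest 2: Novara, Larkspur.
Each winner is paid its own bid: Novara $111,500, Larkspur $157,200.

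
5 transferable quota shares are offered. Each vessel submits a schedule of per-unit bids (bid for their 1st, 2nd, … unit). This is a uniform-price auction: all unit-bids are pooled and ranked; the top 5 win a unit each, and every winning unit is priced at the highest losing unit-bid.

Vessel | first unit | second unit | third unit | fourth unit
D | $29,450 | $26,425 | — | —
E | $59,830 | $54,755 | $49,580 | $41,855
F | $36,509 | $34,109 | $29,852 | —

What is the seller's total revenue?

Total revenue: $170,545

All unit-bids, highest first — top 5: 59,830 (E-1), 54,755 (E-2), 49,580 (E-3), 41,855 (E-4), 36,509 (F-1)
The (k+1)-th unit-bid is $34,109.
Allocation: E 4, F 1. Every unit priced at $34,109.
Revenue = 5 × 34,109 = $170,545.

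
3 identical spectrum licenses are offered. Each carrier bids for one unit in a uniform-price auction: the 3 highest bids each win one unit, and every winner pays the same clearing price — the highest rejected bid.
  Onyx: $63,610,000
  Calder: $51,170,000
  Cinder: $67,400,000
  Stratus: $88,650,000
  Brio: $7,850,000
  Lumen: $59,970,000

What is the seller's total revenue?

Bids ranked high→low: 88,650,000 (Stratus), 67,400,000 (Cinder), 63,610,000 (Onyx), 59,970,000 (Lumen), 51,170,000 (Calder), …
Top 3: Stratus, Cinder, Onyx.
Highest unsuccessful bid: $59,970,000 → clearing price.
Total revenue = 3 × $59,970,000 = $179,910,000.

Total revenue: $179,910,000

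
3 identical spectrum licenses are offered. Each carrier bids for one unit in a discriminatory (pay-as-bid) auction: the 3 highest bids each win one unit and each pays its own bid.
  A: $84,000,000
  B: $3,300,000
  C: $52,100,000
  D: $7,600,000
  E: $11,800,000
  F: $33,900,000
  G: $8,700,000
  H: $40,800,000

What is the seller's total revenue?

Sorting: 84,000,000 (A), 52,100,000 (C), 40,800,000 (H), 33,900,000 (F), 11,800,000 (E), …
The 3 highest are A, C, H.
Total revenue = 84,000,000 + 52,100,000 + 40,800,000 = $176,900,000.

Total revenue: $176,900,000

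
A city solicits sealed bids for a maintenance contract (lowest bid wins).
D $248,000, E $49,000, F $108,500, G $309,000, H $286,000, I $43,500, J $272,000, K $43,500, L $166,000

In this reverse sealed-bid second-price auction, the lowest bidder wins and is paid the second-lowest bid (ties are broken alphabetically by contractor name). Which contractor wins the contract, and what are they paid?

I is paid $43,500

Rule: the lowest bidder wins and is paid the second-lowest bid.
Sorting bids: 43,500 (I) < 43,500 (K) < 49,000 (E) < 108,500 (F) < 166,000 (L) < 248,000 (D) < …
Tie at $43,500 → I wins by tie-break.
I is lowest; is paid the second-lowest bid, $43,500.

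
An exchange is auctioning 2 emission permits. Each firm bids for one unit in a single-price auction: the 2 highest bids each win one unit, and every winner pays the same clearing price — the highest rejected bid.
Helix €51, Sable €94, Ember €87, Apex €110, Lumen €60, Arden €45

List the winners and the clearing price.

Sorting: 110 (Apex), 94 (Sable), 87 (Ember), 60 (Lumen), …
Winners (2 units): Apex, Sable.
First losing bid is Ember's €87, which sets the uniform price.

Apex, Sable; each pays €87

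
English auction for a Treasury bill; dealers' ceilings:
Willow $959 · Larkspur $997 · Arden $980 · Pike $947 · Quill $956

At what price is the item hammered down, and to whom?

Larkspur wins at $980

Limits in order: 997 (Larkspur) > 980 (Arden) > 959 (Willow) > 956 (Quill) > 947 (Pike)
Bidding ends when Arden exits at $980; Larkspur takes it.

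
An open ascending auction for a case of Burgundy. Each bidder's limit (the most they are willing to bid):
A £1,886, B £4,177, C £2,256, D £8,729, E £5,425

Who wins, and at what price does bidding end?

D wins at £5,425

Limits ranked: 8,729 (D) > 5,425 (E) > 4,177 (B) > 2,256 (C) > 1,886 (A)
Bidding ends when E exits at £5,425; D takes it.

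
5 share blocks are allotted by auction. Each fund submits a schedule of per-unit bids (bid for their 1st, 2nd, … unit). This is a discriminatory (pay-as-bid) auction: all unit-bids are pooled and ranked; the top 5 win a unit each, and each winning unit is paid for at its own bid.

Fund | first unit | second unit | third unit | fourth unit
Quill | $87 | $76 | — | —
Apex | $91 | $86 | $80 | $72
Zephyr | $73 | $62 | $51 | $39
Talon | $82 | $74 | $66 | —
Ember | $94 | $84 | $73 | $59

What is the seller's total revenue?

Merging the schedules and taking the best 5: 94 (Ember-1), 91 (Apex-1), 87 (Quill-1), 86 (Apex-2), 84 (Ember-2)
Next rejected bid: $82 (not a price — pay-as-bid).
Each winning unit pays its own bid.
Revenue = 94 + 91 + 87 + 86 + 84 = $442.

Total revenue: $442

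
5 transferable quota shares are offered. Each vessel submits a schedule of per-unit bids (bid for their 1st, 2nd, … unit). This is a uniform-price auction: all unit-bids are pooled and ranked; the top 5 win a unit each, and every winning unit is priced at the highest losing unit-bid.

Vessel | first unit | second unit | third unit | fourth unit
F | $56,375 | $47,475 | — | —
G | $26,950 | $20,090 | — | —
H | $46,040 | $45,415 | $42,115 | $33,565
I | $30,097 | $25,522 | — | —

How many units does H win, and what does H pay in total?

All unit-bids, highest first — top 5: 56,375 (F-1), 47,475 (F-2), 46,040 (H-1), 45,415 (H-2), 42,115 (H-3)
The (k+1)-th unit-bid is $33,565.
H wins 3 unit(s) at $33,565 each.

H: 3 units, pays $100,695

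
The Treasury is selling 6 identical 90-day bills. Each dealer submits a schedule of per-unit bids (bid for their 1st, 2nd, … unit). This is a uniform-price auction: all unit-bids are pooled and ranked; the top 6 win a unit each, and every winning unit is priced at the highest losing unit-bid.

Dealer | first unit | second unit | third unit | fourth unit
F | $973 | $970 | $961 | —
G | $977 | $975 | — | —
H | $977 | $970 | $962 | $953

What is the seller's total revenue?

Total revenue: $5,772

All unit-bids, highest first — top 6: 977 (G-1), 977 (H-1), 975 (G-2), 973 (F-1), 970 (F-2), 970 (H-2)
Highest rejected unit-bid = $962.
Allocation: F 2, G 2, H 2. Every unit priced at $962.
Revenue = 6 × 962 = $5,772.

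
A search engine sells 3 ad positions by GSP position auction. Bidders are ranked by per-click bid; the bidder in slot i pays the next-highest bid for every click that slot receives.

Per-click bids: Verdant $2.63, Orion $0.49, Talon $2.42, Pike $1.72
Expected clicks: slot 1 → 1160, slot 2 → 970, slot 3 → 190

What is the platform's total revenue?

Total revenue: $4568.70

Ranked by bid: $2.63 (Verdant) > $2.42 (Talon) > $1.72 (Pike) > $0.49 (Orion)
Slot 1: Verdant pays $2.42 × 1160 = $2807.20
Slot 2: Talon pays $1.72 × 970 = $1668.40
Slot 3: Pike pays $0.49 × 190 = $93.10
Total = $4568.70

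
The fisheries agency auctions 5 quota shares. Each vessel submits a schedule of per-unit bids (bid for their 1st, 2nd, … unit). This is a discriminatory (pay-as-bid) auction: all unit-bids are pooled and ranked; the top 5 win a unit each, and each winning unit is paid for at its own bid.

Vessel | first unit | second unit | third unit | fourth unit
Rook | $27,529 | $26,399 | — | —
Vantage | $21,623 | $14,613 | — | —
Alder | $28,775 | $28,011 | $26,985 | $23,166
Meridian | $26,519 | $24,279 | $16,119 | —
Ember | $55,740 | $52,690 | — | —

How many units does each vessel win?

Alder 2, Ember 2, Rook 1

All unit-bids, highest first — top 5: 55,740 (Ember-1), 52,690 (Ember-2), 28,775 (Alder-1), 28,011 (Alder-2), 27,529 (Rook-1)
Next rejected bid: $26,985 (not a price — pay-as-bid).
Allocation: Alder 2, Ember 2, Rook 1.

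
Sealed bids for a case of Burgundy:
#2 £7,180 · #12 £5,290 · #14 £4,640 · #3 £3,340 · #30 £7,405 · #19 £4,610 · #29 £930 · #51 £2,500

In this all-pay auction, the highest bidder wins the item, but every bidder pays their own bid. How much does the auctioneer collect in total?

Bids ranked: 7,405 (#30) > 7,180 (#2) > 5,290 (#12) > 4,640 (#14) > 4,610 (#19) > 3,340 (#3) > …
Every bidder forfeits their bid regardless of winning.
Revenue = 7,180 + 5,290 + 4,640 + 3,340 + 7,405 + 4,610 + 930 + 2,500 = £35,895.

Total revenue: £35,895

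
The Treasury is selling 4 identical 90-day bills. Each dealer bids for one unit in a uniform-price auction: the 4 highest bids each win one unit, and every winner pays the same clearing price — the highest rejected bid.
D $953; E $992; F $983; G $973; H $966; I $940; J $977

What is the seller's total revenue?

Total revenue: $3,864

Sorting: 992 (E), 983 (F), 977 (J), 973 (G), 966 (H), 953 (D), …
The 4 highest are E, F, J, G.
Highest unsuccessful bid: $966 → clearing price.
Total revenue = 4 × $966 = $3,864.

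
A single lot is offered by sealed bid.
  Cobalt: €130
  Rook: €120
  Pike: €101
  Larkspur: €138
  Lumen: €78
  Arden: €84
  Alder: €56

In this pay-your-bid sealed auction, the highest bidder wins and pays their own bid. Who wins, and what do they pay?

Larkspur pays €138

Rule: the highest bidder wins and pays their own bid.
Bids in order: 138 (Larkspur) > 130 (Cobalt) > 120 (Rook) > 101 (Pike) > 84 (Arden) > 78 (Lumen) > …
Larkspur has the highest bid and pays exactly that: €138.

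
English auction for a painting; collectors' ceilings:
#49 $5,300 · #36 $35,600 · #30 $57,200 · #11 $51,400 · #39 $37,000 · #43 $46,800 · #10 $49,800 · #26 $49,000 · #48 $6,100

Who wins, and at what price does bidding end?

Limits in order: 57,200 (#30) > 51,400 (#11) > 49,800 (#10) > 49,000 (#26) > 46,800 (#43) > 37,000 (#39) > …
Bidding ends when #11 exits at $51,400; #30 takes it.

#30 wins at $51,400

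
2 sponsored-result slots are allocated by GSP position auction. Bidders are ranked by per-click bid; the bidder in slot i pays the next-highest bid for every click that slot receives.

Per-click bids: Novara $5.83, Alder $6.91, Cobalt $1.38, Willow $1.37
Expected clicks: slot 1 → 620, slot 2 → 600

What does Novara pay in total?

Novara pays $828.00

Per-click bids in order: $6.91 (Alder) > $5.83 (Novara) > $1.38 (Cobalt) > …
Novara holds slot 2 → pays next bid $1.38 × 600 clicks = $828.00.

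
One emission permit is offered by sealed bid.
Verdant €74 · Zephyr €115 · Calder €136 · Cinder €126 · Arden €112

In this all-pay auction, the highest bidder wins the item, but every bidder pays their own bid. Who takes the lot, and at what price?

Calder pays €136

Sorting bids: 136 (Calder) > 126 (Cinder) > 115 (Zephyr) > 112 (Arden) > 74 (Verdant)
Calder wins with the top bid; all bids are sunk regardless.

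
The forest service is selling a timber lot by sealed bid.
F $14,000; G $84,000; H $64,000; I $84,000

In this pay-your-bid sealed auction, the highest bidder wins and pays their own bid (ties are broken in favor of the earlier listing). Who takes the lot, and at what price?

Sorting bids: 84,000 (G) > 84,000 (I) > 64,000 (H) > 14,000 (F)
Tie at $84,000 → G wins by tie-break.
G is highest → pays own bid, $84,000.

G pays $84,000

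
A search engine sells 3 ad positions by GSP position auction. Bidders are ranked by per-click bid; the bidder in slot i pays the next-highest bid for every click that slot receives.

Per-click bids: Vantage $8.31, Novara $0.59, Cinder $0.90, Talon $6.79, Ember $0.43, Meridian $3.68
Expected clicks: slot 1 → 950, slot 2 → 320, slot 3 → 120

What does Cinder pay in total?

Ranked by bid: $8.31 (Vantage) > $6.79 (Talon) > $3.68 (Meridian) > $0.90 (Cinder) > …
Cinder ranks below slot 3 → no slot, pays nothing.

Cinder pays $0.00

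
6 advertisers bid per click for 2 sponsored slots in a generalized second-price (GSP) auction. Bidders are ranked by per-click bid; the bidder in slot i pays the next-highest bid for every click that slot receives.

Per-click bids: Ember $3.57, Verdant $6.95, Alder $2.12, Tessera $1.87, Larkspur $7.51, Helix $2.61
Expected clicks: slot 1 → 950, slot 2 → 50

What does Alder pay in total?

Per-click bids in order: $7.51 (Larkspur) > $6.95 (Verdant) > $3.57 (Ember) > …
Alder ranks below slot 2 → no slot, pays nothing.

Alder pays $0.00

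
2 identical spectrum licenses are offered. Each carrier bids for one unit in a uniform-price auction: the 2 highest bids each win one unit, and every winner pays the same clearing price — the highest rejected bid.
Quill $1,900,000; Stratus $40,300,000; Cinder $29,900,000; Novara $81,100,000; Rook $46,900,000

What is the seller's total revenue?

Ordering the bids: 81,100,000 (Novara), 46,900,000 (Rook), 40,300,000 (Stratus), 29,900,000 (Cinder), …
The 2 highest are Novara, Rook.
Highest unsuccessful bid: $40,300,000 → clearing price.
Total revenue = 2 × $40,300,000 = $80,600,000.

Total revenue: $80,600,000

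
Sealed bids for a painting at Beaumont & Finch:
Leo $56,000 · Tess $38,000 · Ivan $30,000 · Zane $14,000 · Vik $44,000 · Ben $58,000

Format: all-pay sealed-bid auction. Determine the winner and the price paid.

Ben pays $58,000

All-pay sealed-bid auction: the highest bidder wins the item, but every bidder pays their own bid.
Sorting bids: 58,000 (Ben) > 56,000 (Leo) > 44,000 (Vik) > 38,000 (Tess) > 30,000 (Ivan) > 14,000 (Zane)
Ben is highest and takes the item; every bidder forfeits their bid.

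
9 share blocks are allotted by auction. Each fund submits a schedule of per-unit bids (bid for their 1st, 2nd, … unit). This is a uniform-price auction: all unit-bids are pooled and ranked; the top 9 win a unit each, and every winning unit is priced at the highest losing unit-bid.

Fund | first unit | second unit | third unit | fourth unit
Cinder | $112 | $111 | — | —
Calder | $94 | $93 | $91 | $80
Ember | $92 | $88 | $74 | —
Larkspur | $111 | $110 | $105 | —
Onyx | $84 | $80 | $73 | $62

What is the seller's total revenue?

Pooled unit-bids ranked (top 9): 112 (Cinder-1), 111 (Cinder-2), 111 (Larkspur-1), 110 (Larkspur-2), 105 (Larkspur-3), 94 (Calder-1), 93 (Calder-2), 92 (Ember-1), 91 (Calder-3)
The (k+1)-th unit-bid is $88.
Allocation: Calder 3, Cinder 2, Ember 1, Larkspur 3. Every unit priced at $88.
Revenue = 9 × 88 = $792.

Total revenue: $792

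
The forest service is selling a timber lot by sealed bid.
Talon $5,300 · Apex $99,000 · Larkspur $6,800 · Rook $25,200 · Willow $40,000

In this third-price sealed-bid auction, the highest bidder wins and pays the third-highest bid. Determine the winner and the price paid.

Apex pays $25,200

Sorting bids: 99,000 (Apex) > 40,000 (Willow) > 25,200 (Rook) > 6,800 (Larkspur) > 5,300 (Talon)
Apex is highest; pays the third-highest bid, $25,200.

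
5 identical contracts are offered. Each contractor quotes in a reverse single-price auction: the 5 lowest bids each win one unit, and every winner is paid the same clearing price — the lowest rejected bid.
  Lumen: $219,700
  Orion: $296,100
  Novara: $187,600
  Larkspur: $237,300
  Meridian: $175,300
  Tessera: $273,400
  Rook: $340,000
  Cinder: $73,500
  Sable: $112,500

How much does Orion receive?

Orion is paid $0

Sorting: 73,500 (Cinder), 112,500 (Sable), 175,300 (Meridian), 187,600 (Novara), 219,700 (Lumen), 237,300 (Larkspur), 273,400 (Tessera), …
Lowest 5: Cinder, Sable, Meridian, Novara, Lumen.
First losing bid is Larkspur's $237,300, which sets the uniform price.
Orion does not win → is paid $0.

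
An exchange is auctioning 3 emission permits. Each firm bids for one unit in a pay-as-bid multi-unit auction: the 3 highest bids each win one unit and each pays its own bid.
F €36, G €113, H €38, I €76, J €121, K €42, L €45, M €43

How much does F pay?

Bids ranked high→low: 121 (J), 113 (G), 76 (I), 45 (L), 43 (M), …
The 3 highest are J, G, I.
F does not win → €0.

F pays €0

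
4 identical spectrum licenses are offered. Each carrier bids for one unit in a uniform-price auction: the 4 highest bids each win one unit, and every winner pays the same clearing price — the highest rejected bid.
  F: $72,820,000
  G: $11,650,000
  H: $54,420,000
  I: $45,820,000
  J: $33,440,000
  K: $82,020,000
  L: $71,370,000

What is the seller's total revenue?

Total revenue: $183,280,000

Sorting: 82,020,000 (K), 72,820,000 (F), 71,370,000 (L), 54,420,000 (H), 45,820,000 (I), 33,440,000 (J), …
Top 4: K, F, L, H.
Highest unsuccessful bid: $45,820,000 → clearing price.
Total revenue = 4 × $45,820,000 = $183,280,000.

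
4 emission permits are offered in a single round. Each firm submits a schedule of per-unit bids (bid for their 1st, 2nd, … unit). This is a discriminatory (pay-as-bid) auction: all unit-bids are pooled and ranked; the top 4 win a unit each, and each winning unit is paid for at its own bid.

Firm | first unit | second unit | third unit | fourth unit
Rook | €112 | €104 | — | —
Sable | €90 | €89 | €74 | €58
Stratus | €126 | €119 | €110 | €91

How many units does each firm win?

All unit-bids, highest first — top 4: 126 (Stratus-1), 119 (Stratus-2), 112 (Rook-1), 110 (Stratus-3)
Next rejected bid: €104 (not a price — pay-as-bid).
Allocation: Rook 1, Stratus 3.

Rook 1, Stratus 3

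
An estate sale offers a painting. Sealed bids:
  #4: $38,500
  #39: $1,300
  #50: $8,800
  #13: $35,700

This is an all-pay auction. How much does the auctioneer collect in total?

Total revenue: $84,300

All-pay auction: the highest bidder wins the item, but every bidder pays their own bid.
Sorting bids: 38,500 (#4) > 35,700 (#13) > 8,800 (#50) > 1,300 (#39)
Every bidder forfeits their bid regardless of winning.
Revenue = 38,500 + 1,300 + 8,800 + 35,700 = $84,300.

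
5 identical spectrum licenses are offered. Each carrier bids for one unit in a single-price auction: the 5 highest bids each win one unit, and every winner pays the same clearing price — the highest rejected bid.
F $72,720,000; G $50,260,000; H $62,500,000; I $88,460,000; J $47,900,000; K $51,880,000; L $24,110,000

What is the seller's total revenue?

Ordering the bids: 88,460,000 (I), 72,720,000 (F), 62,500,000 (H), 51,880,000 (K), 50,260,000 (G), 47,900,000 (J), 24,110,000 (L)
Top 5: I, F, H, K, G.
Clearing price = highest rejected bid = $47,900,000.
Total revenue = 5 × $47,900,000 = $239,500,000.

Total revenue: $239,500,000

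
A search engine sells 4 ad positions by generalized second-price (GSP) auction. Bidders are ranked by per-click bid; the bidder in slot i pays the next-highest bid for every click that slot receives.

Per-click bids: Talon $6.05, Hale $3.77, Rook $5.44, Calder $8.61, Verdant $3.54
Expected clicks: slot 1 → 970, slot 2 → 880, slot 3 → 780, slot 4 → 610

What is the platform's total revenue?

Total revenue: $15755.70

Per-click bids in order: $8.61 (Calder) > $6.05 (Talon) > $5.44 (Rook) > $3.77 (Hale) > $3.54 (Verdant)
Slot 1: Calder pays $6.05 × 970 = $5868.50
Slot 2: Talon pays $5.44 × 880 = $4787.20
Slot 3: Rook pays $3.77 × 780 = $2940.60
Slot 4: Hale pays $3.54 × 610 = $2159.40
Total = $15755.70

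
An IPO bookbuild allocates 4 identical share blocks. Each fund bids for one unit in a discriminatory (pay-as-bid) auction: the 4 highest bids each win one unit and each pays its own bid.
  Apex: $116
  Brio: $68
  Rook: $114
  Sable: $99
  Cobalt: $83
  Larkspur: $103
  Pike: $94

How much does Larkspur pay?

Sorting: 116 (Apex), 114 (Rook), 103 (Larkspur), 99 (Sable), 94 (Pike), 83 (Cobalt), …
Winners (4 units): Apex, Rook, Larkspur, Sable.
Larkspur wins → own bid $103.

Larkspur pays $103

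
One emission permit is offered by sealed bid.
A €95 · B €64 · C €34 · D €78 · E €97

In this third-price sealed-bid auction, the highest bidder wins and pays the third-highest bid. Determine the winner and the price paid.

E pays €78

Bids in order: 97 (E) > 95 (A) > 78 (D) > 64 (B) > 34 (C)
E is highest; pays the third-highest bid, €78.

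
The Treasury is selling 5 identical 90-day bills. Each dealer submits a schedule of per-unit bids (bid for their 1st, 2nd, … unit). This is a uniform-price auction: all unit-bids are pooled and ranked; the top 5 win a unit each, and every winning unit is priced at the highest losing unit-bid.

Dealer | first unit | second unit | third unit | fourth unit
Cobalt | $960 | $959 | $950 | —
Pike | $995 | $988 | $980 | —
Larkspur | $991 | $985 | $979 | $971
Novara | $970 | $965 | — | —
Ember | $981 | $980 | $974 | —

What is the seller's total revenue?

All unit-bids, highest first — top 5: 995 (Pike-1), 991 (Larkspur-1), 988 (Pike-2), 985 (Larkspur-2), 981 (Ember-1)
Highest rejected unit-bid = $980.
Allocation: Ember 1, Larkspur 2, Pike 2. Every unit priced at $980.
Revenue = 5 × 980 = $4,900.

Total revenue: $4,900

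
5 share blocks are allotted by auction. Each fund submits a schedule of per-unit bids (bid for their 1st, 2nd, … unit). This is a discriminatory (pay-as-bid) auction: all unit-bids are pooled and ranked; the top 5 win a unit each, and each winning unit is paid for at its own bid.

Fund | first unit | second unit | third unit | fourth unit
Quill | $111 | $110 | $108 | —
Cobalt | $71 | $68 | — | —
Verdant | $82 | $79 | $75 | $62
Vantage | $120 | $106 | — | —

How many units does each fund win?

Quill 3, Vantage 2

Merging the schedules and taking the best 5: 120 (Vantage-1), 111 (Quill-1), 110 (Quill-2), 108 (Quill-3), 106 (Vantage-2)
Next rejected bid: $82 (not a price — pay-as-bid).
Allocation: Quill 3, Vantage 2.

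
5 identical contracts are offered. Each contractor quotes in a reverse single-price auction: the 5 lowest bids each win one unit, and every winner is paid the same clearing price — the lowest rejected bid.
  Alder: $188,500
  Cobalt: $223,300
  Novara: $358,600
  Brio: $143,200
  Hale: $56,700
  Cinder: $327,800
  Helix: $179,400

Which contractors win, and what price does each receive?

Sorting: 56,700 (Hale), 143,200 (Brio), 179,400 (Helix), 188,500 (Alder), 223,300 (Cobalt), 327,800 (Cinder), 358,600 (Novara)
Winners (5 units): Hale, Brio, Helix, Alder, Cobalt.
First losing bid is Cinder's $327,800, which sets the uniform price.

Hale, Brio, Helix, Alder, Cobalt; each is paid $327,800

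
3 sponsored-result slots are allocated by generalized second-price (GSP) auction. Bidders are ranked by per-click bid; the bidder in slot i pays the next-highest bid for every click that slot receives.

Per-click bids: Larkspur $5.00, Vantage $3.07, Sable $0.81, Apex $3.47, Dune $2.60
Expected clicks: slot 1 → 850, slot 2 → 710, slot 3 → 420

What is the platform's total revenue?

Total revenue: $6221.20

Per-click bids in order: $5.00 (Larkspur) > $3.47 (Apex) > $3.07 (Vantage) > $2.60 (Dune) > …
Slot 1: Larkspur pays $3.47 × 850 = $2949.50
Slot 2: Apex pays $3.07 × 710 = $2179.70
Slot 3: Vantage pays $2.60 × 420 = $1092.00
Total = $6221.20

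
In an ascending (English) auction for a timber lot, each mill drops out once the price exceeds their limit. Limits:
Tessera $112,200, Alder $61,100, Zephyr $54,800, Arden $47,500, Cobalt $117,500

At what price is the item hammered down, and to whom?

Limits in order: 117,500 (Cobalt) > 112,200 (Tessera) > 61,100 (Alder) > 54,800 (Zephyr) > 47,500 (Arden)
Bidding ends when Tessera exits at $112,200; Cobalt takes it.

Cobalt wins at $112,200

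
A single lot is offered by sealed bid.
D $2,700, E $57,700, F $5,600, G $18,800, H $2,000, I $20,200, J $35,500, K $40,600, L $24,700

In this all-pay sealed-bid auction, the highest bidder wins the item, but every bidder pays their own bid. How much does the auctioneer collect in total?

Total revenue: $207,800

Bids in order: 57,700 (E) > 40,600 (K) > 35,500 (J) > 24,700 (L) > 20,200 (I) > 18,800 (G) > …
E wins with the top bid; all bids are sunk regardless.
Every bidder forfeits their bid regardless of winning.
Revenue = 2,700 + 57,700 + 5,600 + 18,800 + 2,000 + 20,200 + 35,500 + 40,600 + 24,700 = $207,800.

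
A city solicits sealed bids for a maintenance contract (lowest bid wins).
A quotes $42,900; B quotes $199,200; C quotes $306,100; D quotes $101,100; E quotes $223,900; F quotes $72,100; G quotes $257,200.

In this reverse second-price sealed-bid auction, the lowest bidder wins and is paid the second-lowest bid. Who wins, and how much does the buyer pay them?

Bids ranked: 42,900 (A) < 72,100 (F) < 101,100 (D) < 199,200 (B) < 223,900 (E) < 257,200 (G) < …
A is lowest; is paid the second-lowest bid, $72,100.

A is paid $72,100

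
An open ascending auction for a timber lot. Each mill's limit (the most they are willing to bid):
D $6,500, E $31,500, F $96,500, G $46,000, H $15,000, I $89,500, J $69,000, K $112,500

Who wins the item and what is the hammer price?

Ascending (English) auction: the price rises until one bidder remains; the winner pays the price at which the last rival dropped out.
Limits in order: 112,500 (K) > 96,500 (F) > 89,500 (I) > 69,000 (J) > 46,000 (G) > 31,500 (E) > …
Bidding ends when F exits at $96,500; K takes it.

K wins at $96,500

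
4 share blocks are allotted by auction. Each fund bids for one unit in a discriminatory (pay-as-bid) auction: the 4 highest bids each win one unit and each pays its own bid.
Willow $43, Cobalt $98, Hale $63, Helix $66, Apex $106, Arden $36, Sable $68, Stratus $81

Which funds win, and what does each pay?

Apex $106, Cobalt $98, Stratus $81, Sable $68

Bids ranked high→low: 106 (Apex), 98 (Cobalt), 81 (Stratus), 68 (Sable), 66 (Helix), 63 (Hale), …
The 4 highest are Apex, Cobalt, Stratus, Sable.
Each winner pays its own bid: Apex $106, Cobalt $98, Stratus $81, Sable $68.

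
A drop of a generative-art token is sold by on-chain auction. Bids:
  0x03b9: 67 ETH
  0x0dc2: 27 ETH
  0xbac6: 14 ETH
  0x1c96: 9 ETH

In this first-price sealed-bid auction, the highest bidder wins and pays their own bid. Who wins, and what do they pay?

0x03b9 pays 67 ETH

Sorting bids: 67 (0x03b9) > 27 (0x0dc2) > 14 (0xbac6) > 9 (0x1c96)
First-price: 0x03b9 pays what they bid, 67 ETH.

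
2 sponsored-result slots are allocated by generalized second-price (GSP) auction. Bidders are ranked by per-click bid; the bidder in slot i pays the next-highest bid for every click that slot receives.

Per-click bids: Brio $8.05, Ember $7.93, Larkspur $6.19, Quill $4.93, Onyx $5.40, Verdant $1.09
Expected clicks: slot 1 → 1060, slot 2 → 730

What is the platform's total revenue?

Total revenue: $12924.50

Ranked by bid: $8.05 (Brio) > $7.93 (Ember) > $6.19 (Larkspur) > …
Slot 1: Brio pays $7.93 × 1060 = $8405.80
Slot 2: Ember pays $6.19 × 730 = $4518.70
Total = $12924.50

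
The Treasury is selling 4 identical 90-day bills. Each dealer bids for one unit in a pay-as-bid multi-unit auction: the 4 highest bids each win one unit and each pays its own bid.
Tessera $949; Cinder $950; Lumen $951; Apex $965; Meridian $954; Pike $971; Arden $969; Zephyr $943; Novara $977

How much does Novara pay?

Novara pays $977

Bids ranked high→low: 977 (Novara), 971 (Pike), 969 (Arden), 965 (Apex), 954 (Meridian), 951 (Lumen), …
Winners (4 units): Novara, Pike, Arden, Apex.
Novara wins → own bid $977.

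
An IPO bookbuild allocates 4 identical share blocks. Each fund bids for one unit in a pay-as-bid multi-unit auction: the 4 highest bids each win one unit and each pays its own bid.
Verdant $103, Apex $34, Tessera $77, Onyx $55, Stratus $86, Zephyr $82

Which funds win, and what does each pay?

Verdant $103, Stratus $86, Zephyr $82, Tessera $77

Bids ranked high→low: 103 (Verdant), 86 (Stratus), 82 (Zephyr), 77 (Tessera), 55 (Onyx), 34 (Apex)
The 4 highest are Verdant, Stratus, Zephyr, Tessera.
Each winner pays its own bid: Verdant $103, Stratus $86, Zephyr $82, Tessera $77.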